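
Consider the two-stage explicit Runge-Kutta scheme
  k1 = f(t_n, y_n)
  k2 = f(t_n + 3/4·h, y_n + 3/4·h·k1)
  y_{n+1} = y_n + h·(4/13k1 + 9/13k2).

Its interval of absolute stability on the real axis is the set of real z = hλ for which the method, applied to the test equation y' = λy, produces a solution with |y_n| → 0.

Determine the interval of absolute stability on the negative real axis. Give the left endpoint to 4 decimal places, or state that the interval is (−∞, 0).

Test eqn y'=λy, z=hλ:
  k1=λy_n ⇒ h·k1=z·y_n;  k2=λ(1+3/4z)y_n ⇒ h·k2=z(1+3/4z)y_n
  y_{n+1}/y_n = 1 + 4/13z + 9/13z(1+3/4z) = 1 + z + 27/52z²
  Hence R(z) = 1 + z + 27/52z².

Boundary: |R(x)|=1, x<0.
x=-0.74: |R|=0.5443
R=1: x+27/52x²=0 ⇒ x=−52/27=-1.9259; min R=1−1/(4·27/52)=0.5185>−1
Confirm numerically:
  x=-1.872: |R|=0.94758 <1
  x=-0.986: |R|=0.51879 <1
  x=-0.960: |R|=0.51852 <1
  x=-0.818: |R|=0.52943 <1
  x=-2.276: |R|=1.41371 >1
  x=-2.080: |R|=1.16640 >1
  x=-2.015: |R|=1.09319 >1
Interval (-1.9259, 0).

(-1.9259, 0).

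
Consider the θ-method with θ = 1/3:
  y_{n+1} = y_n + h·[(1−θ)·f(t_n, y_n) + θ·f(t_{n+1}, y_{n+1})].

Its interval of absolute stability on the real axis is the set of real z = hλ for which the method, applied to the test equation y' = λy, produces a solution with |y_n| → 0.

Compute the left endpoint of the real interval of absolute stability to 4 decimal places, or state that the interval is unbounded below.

z* = -6.0000.

On y'=λy, z=hλ:
  y_{n+1} = y_n + z·[2/3·y_n + 1/3·y_{n+1}] ⇒ (1 − 1/3z)y_{n+1} = (1 + 2/3z)y_n
  so R(z) = (1 + 2/3z)/(1 − 1/3z).

Solve |R(x)|<1 on ℝ⁻.
x=-1.14: |R|=0.1739
R=−1: 1+2/3x = −1+1/3x ⇒ -1/3x=2 ⇒ x=2/(-1/3)=-6.0000
Confirm numerically:
  x=-5.165: |R|=0.89773 <1
  x=-4.919: |R|=0.86349 <1
  x=-4.145: |R|=0.74038 <1
  x=-6.581: |R|=1.06064 >1
  x=-6.323: |R|=1.03465 >1
  x=-6.217: |R|=1.02354 >1
Interval (-6.0000, 0).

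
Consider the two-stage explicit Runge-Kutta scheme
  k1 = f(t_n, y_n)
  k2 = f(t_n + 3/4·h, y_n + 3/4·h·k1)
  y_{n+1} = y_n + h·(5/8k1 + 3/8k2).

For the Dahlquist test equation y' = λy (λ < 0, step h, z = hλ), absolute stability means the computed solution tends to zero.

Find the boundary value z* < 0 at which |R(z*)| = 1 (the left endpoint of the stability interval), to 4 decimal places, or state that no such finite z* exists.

Test eqn y'=λy, z=hλ:
  k1=λy_n ⇒ h·k1=z·y_n;  k2=λ(1+3/4z)y_n ⇒ h·k2=z(1+3/4z)y_n
  y_{n+1}/y_n = 1 + 5/8z + 3/8z(1+3/4z) = 1 + z + 9/32z²
  ⇒ R(z) = 1 + z + 9/32z².

Boundary: |R(x)|=1, x<0.
x=-0.52: |R|=0.5560
R=1: x+9/32x²=0 ⇒ x=−32/9=-3.5556; min R=1−1/(4·9/32)=0.1111>−1
Confirm numerically:
  x=-2.035: |R|=0.12972 <1
  x=-1.791: |R|=0.11116 <1
  x=-1.437: |R|=0.14377 <1
  x=-4.019: |R|=1.52385 >1
  x=-3.992: |R|=1.49002 >1
  x=-3.588: |R|=1.03274 >1
Interval (-3.5556, 0).

left endpoint -3.5556.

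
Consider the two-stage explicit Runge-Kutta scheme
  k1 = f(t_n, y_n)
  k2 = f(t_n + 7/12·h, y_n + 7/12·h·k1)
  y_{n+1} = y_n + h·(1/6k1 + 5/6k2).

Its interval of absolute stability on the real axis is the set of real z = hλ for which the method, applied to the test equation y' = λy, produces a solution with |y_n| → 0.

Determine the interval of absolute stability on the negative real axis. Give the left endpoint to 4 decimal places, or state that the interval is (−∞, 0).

(-2.0571, 0).

Set f=λy, z=hλ:
  k1=λy_n ⇒ h·k1=z·y_n;  k2=λ(1+7/12z)y_n ⇒ h·k2=z(1+7/12z)y_n
  y_{n+1}/y_n = 1 + 1/6z + 5/6z(1+7/12z) = 1 + z + 35/72z²
  ⇒ R(z) = 1 + z + 35/72z².

Boundary: |R(x)|=1, x<0.
x=-1.34: |R|=0.5329
R=1: x+35/72x²=0 ⇒ x=−72/35=-2.0571; min R=1−1/(4·35/72)=0.4857>−1
Confirm numerically:
  x=-1.298: |R|=0.52100 <1
  x=-1.275: |R|=0.51523 <1
  x=-0.948: |R|=0.48887 <1
  x=-2.254: |R|=1.21570 >1
  x=-2.221: |R|=1.17691 >1
  x=-2.165: |R|=1.11351 >1
Stable set (-2.0571, 0).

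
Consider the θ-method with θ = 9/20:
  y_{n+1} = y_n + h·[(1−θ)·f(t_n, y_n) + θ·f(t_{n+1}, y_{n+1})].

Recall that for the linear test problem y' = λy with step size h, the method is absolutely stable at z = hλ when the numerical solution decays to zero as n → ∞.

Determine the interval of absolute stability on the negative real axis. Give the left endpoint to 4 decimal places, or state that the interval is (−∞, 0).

Set f=λy, z=hλ:
  y_{n+1} = y_n + z·[11/20·y_n + 9/20·y_{n+1}] ⇒ (1 − 9/20z)y_{n+1} = (1 + 11/20z)y_n
  Hence R(z) = (1 + 11/20z)/(1 − 9/20z).

Need |R(x)|<1, x<0.
x=-1.57: |R|=0.0800
R=−1: 1+11/20x = −1+9/20x ⇒ -1/10x=2 ⇒ x=2/(-1/10)=-20.0000
Confirm numerically:
  x=-18.241: |R|=0.98090 <1
  x=-12.759: |R|=0.89259 <1
  x=-12.668: |R|=0.89058 <1
  x=-20.404: |R|=1.00397 >1
  x=-20.331: |R|=1.00326 >1
So |R|<1 on (-20.0000, 0).

z∈(-20.0000,0).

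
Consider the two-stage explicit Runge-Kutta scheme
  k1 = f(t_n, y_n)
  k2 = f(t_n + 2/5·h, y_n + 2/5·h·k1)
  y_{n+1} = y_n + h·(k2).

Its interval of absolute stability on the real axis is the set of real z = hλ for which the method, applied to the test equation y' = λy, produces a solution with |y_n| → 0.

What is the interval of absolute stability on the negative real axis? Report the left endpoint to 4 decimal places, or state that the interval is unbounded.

z∈(-2.5000,0).

Test eqn y'=λy, z=hλ:
  k1=λy_n ⇒ h·k1=z·y_n;  k2=λ(1+2/5z)y_n ⇒ h·k2=z(1+2/5z)y_n
  y_{n+1}/y_n = 1 + z(1+2/5z) = 1 + z + 2/5z²
  R(z) = 1 + z + 2/5z².

Boundary: |R(x)|=1, x<0.
x=-1.4: |R|=0.3840
R=1: x+2/5x²=0 ⇒ x=−5/2=-2.5000; min R=1−1/(4·2/5)=0.3750>−1
Confirm numerically:
  x=-2.472: |R|=0.97231 <1
  x=-2.039: |R|=0.62401 <1
  x=-1.309: |R|=0.37639 <1
  x=-1.049: |R|=0.39116 <1
  x=-3.011: |R|=1.61545 >1
  x=-2.927: |R|=1.49993 >1
  x=-2.854: |R|=1.40413 >1
Interval (-2.5000, 0).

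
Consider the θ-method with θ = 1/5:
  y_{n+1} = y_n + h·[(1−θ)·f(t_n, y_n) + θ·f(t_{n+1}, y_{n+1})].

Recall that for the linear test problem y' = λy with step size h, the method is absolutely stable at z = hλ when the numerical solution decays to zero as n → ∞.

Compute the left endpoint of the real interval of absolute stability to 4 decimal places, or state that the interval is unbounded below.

Test eqn y'=λy, z=hλ:
  y_{n+1} = y_n + z·[4/5·y_n + 1/5·y_{n+1}] ⇒ (1 − 1/5z)y_{n+1} = (1 + 4/5z)y_n
  so R(z) = (1 + 4/5z)/(1 − 1/5z).

Find x<0 with |R(x)|<1.
x=-0.54: |R|=0.5126
R=−1: 1+4/5x = −1+1/5x ⇒ -3/5x=2 ⇒ x=2/(-3/5)=-3.3333
Confirm numerically:
  x=-2.685: |R|=0.74691 <1
  x=-2.483: |R|=0.65909 <1
  x=-2.135: |R|=0.49615 <1
  x=-3.900: |R|=1.19101 >1
  x=-3.830: |R|=1.16874 >1
  x=-3.381: |R|=1.01706 >1
Stable set (-3.3333, 0).

z* = -3.3333.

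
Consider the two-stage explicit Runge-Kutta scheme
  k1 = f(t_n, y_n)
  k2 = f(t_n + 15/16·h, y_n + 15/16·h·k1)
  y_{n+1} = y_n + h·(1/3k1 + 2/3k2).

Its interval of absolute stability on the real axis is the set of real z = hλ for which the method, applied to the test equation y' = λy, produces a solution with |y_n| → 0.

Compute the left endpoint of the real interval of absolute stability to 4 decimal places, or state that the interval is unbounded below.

z* = -1.6000.

With y'=λy (z=hλ):
  k1=λy_n ⇒ h·k1=z·y_n;  k2=λ(1+15/16z)y_n ⇒ h·k2=z(1+15/16z)y_n
  y_{n+1}/y_n = 1 + 1/3z + 2/3z(1+15/16z) = 1 + z + 5/8z²
  Hence R(z) = 1 + z + 5/8z².

Need |R(x)|<1, x<0.
x=-0.36: |R|=0.7210
R=1: x+5/8x²=0 ⇒ x=−8/5=-1.6000; min R=1−1/(4·5/8)=0.6000>−1
Confirm numerically:
  x=-1.385: |R|=0.81389 <1
  x=-0.834: |R|=0.60072 <1
  x=-0.674: |R|=0.60992 <1
  x=-2.070: |R|=1.60806 >1
  x=-1.986: |R|=1.47912 >1
  x=-1.819: |R|=1.24898 >1
Stable set (-1.6000, 0).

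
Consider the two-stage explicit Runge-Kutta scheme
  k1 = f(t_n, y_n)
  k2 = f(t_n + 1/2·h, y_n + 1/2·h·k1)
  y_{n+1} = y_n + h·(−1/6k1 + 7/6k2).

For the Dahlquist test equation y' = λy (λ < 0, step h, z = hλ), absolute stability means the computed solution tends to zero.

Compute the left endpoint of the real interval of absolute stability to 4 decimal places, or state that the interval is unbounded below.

With y'=λy (z=hλ):
  k1=λy_n ⇒ h·k1=z·y_n;  k2=λ(1+1/2z)y_n ⇒ h·k2=z(1+1/2z)y_n
  y_{n+1}/y_n = 1 − 1/6z + 7/6z(1+1/2z) = 1 + z + 7/12z²
  so R(z) = 1 + z + 7/12z².

Find x<0 with |R(x)|<1.
x=-0.68: |R|=0.5897
R=1: x+7/12x²=0 ⇒ x=−12/7=-1.7143; min R=1−1/(4·7/12)=0.5714>−1
Confirm numerically:
  x=-1.325: |R|=0.69911 <1
  x=-1.323: |R|=0.69803 <1
  x=-1.307: |R|=0.68948 <1
  x=-1.203: |R|=0.64121 <1
  x=-2.013: |R|=1.35077 >1
  x=-1.978: |R|=1.30428 >1
  x=-1.912: |R|=1.22052 >1
Stable set (-1.7143, 0).

left endpoint -1.7143.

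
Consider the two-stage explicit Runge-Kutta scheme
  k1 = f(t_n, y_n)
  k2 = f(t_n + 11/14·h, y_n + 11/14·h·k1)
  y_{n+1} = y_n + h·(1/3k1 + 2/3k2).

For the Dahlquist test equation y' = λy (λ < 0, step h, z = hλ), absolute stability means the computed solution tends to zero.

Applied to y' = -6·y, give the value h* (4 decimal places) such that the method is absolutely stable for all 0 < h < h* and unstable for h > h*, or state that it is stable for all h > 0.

(-1.9091,0); λ=-6 ⇒ h* = (21/11)/6 = 0.3182.

With y'=λy (z=hλ):
  k1=λy_n ⇒ h·k1=z·y_n;  k2=λ(1+11/14z)y_n ⇒ h·k2=z(1+11/14z)y_n
  y_{n+1}/y_n = 1 + 1/3z + 2/3z(1+11/14z) = 1 + z + 11/21z²
  Hence R(z) = 1 + z + 11/21z².

Find x<0 with |R(x)|<1.
x=-0.53: |R|=0.6171
R=1: x+11/21x²=0 ⇒ x=−21/11=-1.9091; min R=1−1/(4·11/21)=0.5227>−1
Confirm numerically:
  x=-1.860: |R|=0.95217 <1
  x=-1.819: |R|=0.91416 <1
  x=-1.269: |R|=0.57452 <1
  x=-2.136: |R|=1.25388 >1
  x=-1.991: |R|=1.08542 >1
  x=-1.949: |R|=1.04074 >1
Interval (-1.9091, 0).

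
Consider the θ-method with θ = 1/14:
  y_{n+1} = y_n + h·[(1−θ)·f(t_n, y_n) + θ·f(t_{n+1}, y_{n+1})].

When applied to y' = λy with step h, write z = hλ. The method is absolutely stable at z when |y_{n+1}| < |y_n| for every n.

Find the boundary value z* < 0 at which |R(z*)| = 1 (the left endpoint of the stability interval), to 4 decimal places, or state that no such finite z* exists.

Set f=λy, z=hλ:
  y_{n+1} = y_n + z·[13/14·y_n + 1/14·y_{n+1}] ⇒ (1 − 1/14z)y_{n+1} = (1 + 13/14z)y_n
  Hence R(z) = (1 + 13/14z)/(1 − 1/14z).

Solve |R(x)|<1 on ℝ⁻.
x=-0.34: |R|=0.6681
R=−1: 1+13/14x = −1+1/14x ⇒ -6/7x=2 ⇒ x=2/(-6/7)=-2.3333
Confirm numerically:
  x=-2.179: |R|=0.88553 <1
  x=-2.079: |R|=0.81019 <1
  x=-1.966: |R|=0.72391 <1
  x=-2.743: |R|=1.29362 >1
  x=-2.375: |R|=1.03053 >1
So |R|<1 on (-2.3333, 0).

left endpoint -2.3333.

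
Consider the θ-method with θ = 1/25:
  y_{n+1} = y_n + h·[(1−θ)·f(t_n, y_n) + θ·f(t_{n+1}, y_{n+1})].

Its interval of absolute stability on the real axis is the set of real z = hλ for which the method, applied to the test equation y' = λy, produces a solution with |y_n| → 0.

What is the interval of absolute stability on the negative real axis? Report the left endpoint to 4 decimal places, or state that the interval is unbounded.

With y'=λy (z=hλ):
  y_{n+1} = y_n + z·[24/25·y_n + 1/25·y_{n+1}] ⇒ (1 − 1/25z)y_{n+1} = (1 + 24/25z)y_n
  ⇒ R(z) = (1 + 24/25z)/(1 − 1/25z).

Boundary: |R(x)|=1, x<0.
x=-1.14: |R|=0.0903
R=−1: 1+24/25x = −1+1/25x ⇒ -23/25x=2 ⇒ x=2/(-23/25)=-2.1739
Confirm numerically:
  x=-1.962: |R|=0.81923 <1
  x=-1.879: |R|=0.74765 <1
  x=-1.130: |R|=0.08113 <1
  x=-1.015: |R|=0.02460 <1
  x=-2.678: |R|=1.41889 >1
  x=-2.300: |R|=1.10623 >1
So |R|<1 on (-2.1739, 0).

z∈(-2.1739,0).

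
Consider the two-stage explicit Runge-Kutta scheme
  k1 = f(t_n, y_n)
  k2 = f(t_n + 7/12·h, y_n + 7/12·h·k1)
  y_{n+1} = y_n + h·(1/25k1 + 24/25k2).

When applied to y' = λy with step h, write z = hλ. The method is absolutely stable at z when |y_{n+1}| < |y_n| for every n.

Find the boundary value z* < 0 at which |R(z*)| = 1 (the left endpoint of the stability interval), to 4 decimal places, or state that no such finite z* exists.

left endpoint -1.7857.

Set f=λy, z=hλ:
  k1=λy_n ⇒ h·k1=z·y_n;  k2=λ(1+7/12z)y_n ⇒ h·k2=z(1+7/12z)y_n
  y_{n+1}/y_n = 1 + 1/25z + 24/25z(1+7/12z) = 1 + z + 14/25z²
  ⇒ R(z) = 1 + z + 14/25z².

Boundary: |R(x)|=1, x<0.
x=-0.47: |R|=0.6537
R=1: x+14/25x²=0 ⇒ x=−25/14=-1.7857; min R=1−1/(4·14/25)=0.5536>−1
Confirm numerically:
  x=-1.602: |R|=0.83519 <1
  x=-1.351: |R|=0.67111 <1
  x=-1.222: |R|=0.61424 <1
  x=-1.211: |R|=0.61025 <1
  x=-2.235: |R|=1.56233 >1
  x=-1.929: |R|=1.15478 >1
Stable set (-1.7857, 0).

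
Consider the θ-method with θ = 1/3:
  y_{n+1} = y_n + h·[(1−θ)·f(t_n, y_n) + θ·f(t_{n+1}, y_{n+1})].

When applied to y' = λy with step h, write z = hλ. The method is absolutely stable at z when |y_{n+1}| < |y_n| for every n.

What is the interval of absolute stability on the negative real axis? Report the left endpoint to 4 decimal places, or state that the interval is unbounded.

(-6.0000, 0).

Set f=λy, z=hλ:
  y_{n+1} = y_n + z·[2/3·y_n + 1/3·y_{n+1}] ⇒ (1 − 1/3z)y_{n+1} = (1 + 2/3z)y_n
  R(z) = (1 + 2/3z)/(1 − 1/3z).

Find x<0 with |R(x)|<1.
x=-0.37: |R|=0.6706
R=−1: 1+2/3x = −1+1/3x ⇒ -1/3x=2 ⇒ x=2/(-1/3)=-6.0000
Confirm numerically:
  x=-5.479: |R|=0.93855 <1
  x=-5.059: |R|=0.88324 <1
  x=-4.588: |R|=0.81392 <1
  x=-2.911: |R|=0.47741 <1
  x=-6.531: |R|=1.05571 >1
  x=-6.483: |R|=1.05093 >1
  x=-6.479: |R|=1.05053 >1
Interval (-6.0000, 0).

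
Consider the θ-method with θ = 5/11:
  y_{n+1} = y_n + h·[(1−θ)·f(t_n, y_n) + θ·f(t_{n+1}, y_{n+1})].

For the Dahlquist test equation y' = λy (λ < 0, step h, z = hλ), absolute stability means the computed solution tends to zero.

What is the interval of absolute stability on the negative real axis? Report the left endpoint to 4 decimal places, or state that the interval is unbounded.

(-22.0000, 0).

Test eqn y'=λy, z=hλ:
  y_{n+1} = y_n + z·[6/11·y_n + 5/11·y_{n+1}] ⇒ (1 − 5/11z)y_{n+1} = (1 + 6/11z)y_n
  Hence R(z) = (1 + 6/11z)/(1 − 5/11z).

Find x<0 with |R(x)|<1.
x=-1.02: |R|=0.3031
R=−1: 1+6/11x = −1+5/11x ⇒ -1/11x=2 ⇒ x=2/(-1/11)=-22.0000
Confirm numerically:
  x=-19.858: |R|=0.98058 <1
  x=-16.165: |R|=0.93646 <1
  x=-15.323: |R|=0.92379 <1
  x=-14.568: |R|=0.91135 <1
  x=-22.319: |R|=1.00260 >1
  x=-22.310: |R|=1.00253 >1
  x=-22.224: |R|=1.00183 >1
Interval (-22.0000, 0).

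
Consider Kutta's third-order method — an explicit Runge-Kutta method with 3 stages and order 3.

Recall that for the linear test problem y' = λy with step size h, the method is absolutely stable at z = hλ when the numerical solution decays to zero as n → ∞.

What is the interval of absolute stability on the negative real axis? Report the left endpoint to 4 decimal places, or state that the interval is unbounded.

(-2.5127, 0).

On y'=λy, z=hλ:
  order 3, 3-stage ⇒ R(z)=1+z+z^2/2+z^3/6
  (e.g. R(-0.66)=0.50988, |R|=0.50988)

Boundary: |R(x)|=1, x<0.
x=-0.66: |R|=0.5099
|R(-2.31)|=0.6963 |R(-2.08)|=0.4166 |R(-2.03)|=0.3638
Bisect:
  x_lo=-3.1589 |R|=2.4232  x_hi=-0.2346 |R|=0.7907
  mid=-1.69677 |R|=0.07143 →hi
  mid=-2.42784 |R|=0.86575 →hi
  mid=-2.79337 |R|=1.52466 →lo
  mid=-2.61061 |R|=1.16830 →lo
  mid=-2.51922 |R|=1.01068 →lo
  mid=-2.47353 |R|=0.93668 →hi
  mid=-2.49638 |R|=0.97329 →hi
  mid=-2.50780 |R|=0.99189 →hi
  ...
  [-2.51280,-2.51262] ⇒ x*=-2.5127
Stable set (-2.5127, 0).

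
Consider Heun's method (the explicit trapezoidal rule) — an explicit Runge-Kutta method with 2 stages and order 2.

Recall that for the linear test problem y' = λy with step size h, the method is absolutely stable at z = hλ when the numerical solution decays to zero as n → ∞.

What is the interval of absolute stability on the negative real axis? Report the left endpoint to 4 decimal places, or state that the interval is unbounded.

z∈(-2.0000,0).

Set f=λy, z=hλ:
  order 2, 2-stage ⇒ R(z)=1+z+z^2/2
  (e.g. R(-0.9)=0.50500, |R|=0.50500)

Boundary: |R(x)|=1, x<0.
x=-0.9: |R|=0.5050
|R(-1.96)|=0.9608 |R(-0.81)|=0.5181 |R(-0.79)|=0.5221
Bisect:
  x_lo=-2.4317 |R|=1.5249  x_hi=-0.1454 |R|=0.8652
  mid=-1.28855 |R|=0.54163 →hi
  mid=-1.86013 |R|=0.86991 →hi
  mid=-2.14593 |R|=1.15657 →lo
  mid=-2.00303 |R|=1.00303 →lo
  mid=-1.93158 |R|=0.93392 →hi
  mid=-1.96731 |R|=0.96784 →hi
  mid=-1.98517 |R|=0.98528 →hi
  ...
  [-2.00010,-1.99996] ⇒ x*=-2.0000
Interval (-2.0000, 0).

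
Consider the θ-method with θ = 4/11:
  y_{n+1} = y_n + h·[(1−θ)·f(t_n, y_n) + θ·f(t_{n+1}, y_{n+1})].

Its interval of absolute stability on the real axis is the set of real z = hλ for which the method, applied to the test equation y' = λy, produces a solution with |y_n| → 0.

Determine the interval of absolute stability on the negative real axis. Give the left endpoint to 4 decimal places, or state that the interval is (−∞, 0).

With y'=λy (z=hλ):
  y_{n+1} = y_n + z·[7/11·y_n + 4/11·y_{n+1}] ⇒ (1 − 4/11z)y_{n+1} = (1 + 7/11z)y_n
  R(z) = (1 + 7/11z)/(1 − 4/11z).

Solve |R(x)|<1 on ℝ⁻.
x=-1.21: |R|=0.1597
R=−1: 1+7/11x = −1+4/11x ⇒ -3/11x=2 ⇒ x=2/(-3/11)=-7.3333
Confirm numerically:
  x=-6.887: |R|=0.96526 <1
  x=-5.702: |R|=0.85524 <1
  x=-4.289: |R|=0.67563 <1
  x=-7.854: |R|=1.03683 >1
  x=-7.414: |R|=1.00595 >1
So |R|<1 on (-7.3333, 0).

z∈(-7.3333,0).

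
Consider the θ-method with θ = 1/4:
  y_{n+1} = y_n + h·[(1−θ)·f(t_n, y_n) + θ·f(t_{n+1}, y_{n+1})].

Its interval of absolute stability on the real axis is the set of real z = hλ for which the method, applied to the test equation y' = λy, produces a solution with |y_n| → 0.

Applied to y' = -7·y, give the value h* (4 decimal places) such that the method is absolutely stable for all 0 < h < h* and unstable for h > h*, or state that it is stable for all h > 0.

(-4.0000,0); λ=-7 ⇒ h* = (4)/7 = 0.5714.

Set f=λy, z=hλ:
  y_{n+1} = y_n + z·[3/4·y_n + 1/4·y_{n+1}] ⇒ (1 − 1/4z)y_{n+1} = (1 + 3/4z)y_n
  Hence R(z) = (1 + 3/4z)/(1 − 1/4z).

Need |R(x)|<1, x<0.
x=-0.71: |R|=0.3970
R=−1: 1+3/4x = −1+1/4x ⇒ -1/2x=2 ⇒ x=2/(-1/2)=-4.0000
Confirm numerically:
  x=-3.972: |R|=0.99298 <1
  x=-3.375: |R|=0.83051 <1
  x=-3.344: |R|=0.82135 <1
  x=-1.853: |R|=0.26636 <1
  x=-4.596: |R|=1.13867 >1
  x=-4.073: |R|=1.01808 >1
Interval (-4.0000, 0).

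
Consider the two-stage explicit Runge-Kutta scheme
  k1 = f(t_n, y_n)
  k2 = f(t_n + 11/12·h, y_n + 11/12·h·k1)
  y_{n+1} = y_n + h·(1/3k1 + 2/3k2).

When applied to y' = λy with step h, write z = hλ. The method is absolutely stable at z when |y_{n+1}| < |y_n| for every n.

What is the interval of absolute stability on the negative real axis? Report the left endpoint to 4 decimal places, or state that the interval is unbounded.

(-1.6364, 0).

With y'=λy (z=hλ):
  k1=λy_n ⇒ h·k1=z·y_n;  k2=λ(1+11/12z)y_n ⇒ h·k2=z(1+11/12z)y_n
  y_{n+1}/y_n = 1 + 1/3z + 2/3z(1+11/12z) = 1 + z + 11/18z²
  so R(z) = 1 + z + 11/18z².

Boundary: |R(x)|=1, x<0.
x=-1.78: |R|=1.1562
R=1: x+11/18x²=0 ⇒ x=−18/11=-1.6364; min R=1−1/(4·11/18)=0.5909>−1
Confirm numerically:
  x=-1.477: |R|=0.85616 <1
  x=-1.348: |R|=0.76245 <1
  x=-1.114: |R|=0.64439 <1
  x=-0.935: |R|=0.59925 <1
  x=-2.216: |R|=1.78496 >1
  x=-1.998: |R|=1.44156 >1
  x=-1.770: |R|=1.14455 >1
Stable set (-1.6364, 0).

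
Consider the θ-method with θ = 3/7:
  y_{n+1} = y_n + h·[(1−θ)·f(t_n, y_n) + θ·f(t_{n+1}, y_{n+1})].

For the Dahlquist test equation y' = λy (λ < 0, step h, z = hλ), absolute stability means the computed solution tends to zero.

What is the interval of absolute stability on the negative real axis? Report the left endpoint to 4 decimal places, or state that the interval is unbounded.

On y'=λy, z=hλ:
  y_{n+1} = y_n + z·[4/7·y_n + 3/7·y_{n+1}] ⇒ (1 − 3/7z)y_{n+1} = (1 + 4/7z)y_n
  Hence R(z) = (1 + 4/7z)/(1 − 3/7z).

Boundary: |R(x)|=1, x<0.
x=-1.58: |R|=0.0579
R=−1: 1+4/7x = −1+3/7x ⇒ -1/7x=2 ⇒ x=2/(-1/7)=-14.0000
Confirm numerically:
  x=-13.057: |R|=0.97958 <1
  x=-11.388: |R|=0.93655 <1
  x=-9.631: |R|=0.87828 <1
  x=-8.892: |R|=0.84832 <1
  x=-14.450: |R|=1.00894 >1
  x=-14.170: |R|=1.00343 >1
  x=-14.078: |R|=1.00158 >1
Stable set (-14.0000, 0).

(-14.0000, 0).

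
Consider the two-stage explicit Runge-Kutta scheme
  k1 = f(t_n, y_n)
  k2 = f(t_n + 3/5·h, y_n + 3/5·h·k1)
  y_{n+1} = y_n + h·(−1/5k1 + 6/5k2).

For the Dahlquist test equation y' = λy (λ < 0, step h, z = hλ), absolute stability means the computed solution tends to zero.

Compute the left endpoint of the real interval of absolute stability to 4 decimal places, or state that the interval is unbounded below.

left endpoint -1.3889.

On y'=λy, z=hλ:
  k1=λy_n ⇒ h·k1=z·y_n;  k2=λ(1+3/5z)y_n ⇒ h·k2=z(1+3/5z)y_n
  y_{n+1}/y_n = 1 − 1/5z + 6/5z(1+3/5z) = 1 + z + 18/25z²
  ⇒ R(z) = 1 + z + 18/25z².

Boundary: |R(x)|=1, x<0.
x=-1.63: |R|=1.2830
R=1: x+18/25x²=0 ⇒ x=−25/18=-1.3889; min R=1−1/(4·18/25)=0.6528>−1
Confirm numerically:
  x=-1.274: |R|=0.89461 <1
  x=-1.045: |R|=0.74126 <1
  x=-0.696: |R|=0.65278 <1
  x=-0.602: |R|=0.65893 <1
  x=-1.658: |R|=1.32125 >1
  x=-1.558: |R|=1.18970 >1
So |R|<1 on (-1.3889, 0).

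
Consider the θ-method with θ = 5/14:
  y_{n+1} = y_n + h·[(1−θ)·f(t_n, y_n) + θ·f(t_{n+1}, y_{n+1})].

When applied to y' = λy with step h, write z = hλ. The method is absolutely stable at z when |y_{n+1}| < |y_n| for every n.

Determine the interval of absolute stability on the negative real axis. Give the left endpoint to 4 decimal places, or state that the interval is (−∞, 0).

Set f=λy, z=hλ:
  y_{n+1} = y_n + z·[9/14·y_n + 5/14·y_{n+1}] ⇒ (1 − 5/14z)y_{n+1} = (1 + 9/14z)y_n
  ⇒ R(z) = (1 + 9/14z)/(1 − 5/14z).

Find x<0 with |R(x)|<1.
x=-0.45: |R|=0.6123
R=−1: 1+9/14x = −1+5/14x ⇒ -2/7x=2 ⇒ x=2/(-2/7)=-7.0000
Confirm numerically:
  x=-6.854: |R|=0.98790 <1
  x=-5.309: |R|=0.83317 <1
  x=-4.938: |R|=0.78682 <1
  x=-4.814: |R|=0.77032 <1
  x=-7.419: |R|=1.03280 >1
  x=-7.164: |R|=1.01317 >1
  x=-7.139: |R|=1.01119 >1
So |R|<1 on (-7.0000, 0).

z∈(-7.0000,0).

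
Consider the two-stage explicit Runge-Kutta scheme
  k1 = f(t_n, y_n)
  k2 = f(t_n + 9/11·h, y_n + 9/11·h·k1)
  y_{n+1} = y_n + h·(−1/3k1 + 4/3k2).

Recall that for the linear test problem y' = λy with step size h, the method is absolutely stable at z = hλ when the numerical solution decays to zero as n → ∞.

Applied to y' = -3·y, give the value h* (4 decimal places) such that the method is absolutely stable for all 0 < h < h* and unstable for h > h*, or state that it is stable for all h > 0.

(-0.9167,0); λ=-3 ⇒ h* = (11/12)/3 = 0.3056.

On y'=λy, z=hλ:
  k1=λy_n ⇒ h·k1=z·y_n;  k2=λ(1+9/11z)y_n ⇒ h·k2=z(1+9/11z)y_n
  y_{n+1}/y_n = 1 − 1/3z + 4/3z(1+9/11z) = 1 + z + 12/11z²
  ⇒ R(z) = 1 + z + 12/11z².

Find x<0 with |R(x)|<1.
x=-1.7: |R|=2.4527
R=1: x+12/11x²=0 ⇒ x=−11/12=-0.9167; min R=1−1/(4·12/11)=0.7708>−1
Confirm numerically:
  x=-0.893: |R|=0.97694 <1
  x=-0.821: |R|=0.91432 <1
  x=-0.521: |R|=0.77512 <1
  x=-1.344: |R|=1.62655 >1
  x=-1.077: |R|=1.18838 >1
Stable set (-0.9167, 0).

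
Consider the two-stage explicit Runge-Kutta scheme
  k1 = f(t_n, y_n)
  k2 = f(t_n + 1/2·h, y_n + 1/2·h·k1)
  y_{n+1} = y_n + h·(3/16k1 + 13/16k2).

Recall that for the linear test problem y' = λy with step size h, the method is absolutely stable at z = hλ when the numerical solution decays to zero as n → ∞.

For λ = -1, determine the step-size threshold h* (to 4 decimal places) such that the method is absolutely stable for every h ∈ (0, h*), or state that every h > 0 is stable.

With y'=λy (z=hλ):
  k1=λy_n ⇒ h·k1=z·y_n;  k2=λ(1+1/2z)y_n ⇒ h·k2=z(1+1/2z)y_n
  y_{n+1}/y_n = 1 + 3/16z + 13/16z(1+1/2z) = 1 + z + 13/32z²
  R(z) = 1 + z + 13/32z².

Boundary: |R(x)|=1, x<0.
x=-0.48: |R|=0.6136
R=1: x+13/32x²=0 ⇒ x=−32/13=-2.4615; min R=1−1/(4·13/32)=0.3846>−1
Confirm numerically:
  x=-2.175: |R|=0.74682 <1
  x=-1.538: |R|=0.42296 <1
  x=-1.178: |R|=0.38575 <1
  x=-2.930: |R|=1.55762 >1
  x=-2.766: |R|=1.34212 >1
So |R|<1 on (-2.4615, 0).

(-2.4615,0); λ=-1 ⇒ h* = (32/13)/1 = 2.4615.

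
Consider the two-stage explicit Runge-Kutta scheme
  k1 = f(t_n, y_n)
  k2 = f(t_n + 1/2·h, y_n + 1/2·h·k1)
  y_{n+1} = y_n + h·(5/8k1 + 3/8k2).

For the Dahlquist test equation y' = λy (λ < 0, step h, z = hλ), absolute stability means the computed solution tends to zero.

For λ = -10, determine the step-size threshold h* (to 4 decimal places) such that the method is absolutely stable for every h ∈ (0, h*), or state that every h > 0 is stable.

Test eqn y'=λy, z=hλ:
  k1=λy_n ⇒ h·k1=z·y_n;  k2=λ(1+1/2z)y_n ⇒ h·k2=z(1+1/2z)y_n
  y_{n+1}/y_n = 1 + 5/8z + 3/8z(1+1/2z) = 1 + z + 3/16z²
  Hence R(z) = 1 + z + 3/16z².

Solve |R(x)|<1 on ℝ⁻.
x=-0.5: |R|=0.5469
R=1: x+3/16x²=0 ⇒ x=−16/3=-5.3333; min R=1−1/(4·3/16)=-0.3333>−1
Confirm numerically:
  x=-3.825: |R|=0.08176 <1
  x=-3.314: |R|=0.25476 <1
  x=-2.451: |R|=0.32461 <1
  x=-5.576: |R|=1.25371 >1
  x=-5.393: |R|=1.06033 >1
Interval (-5.3333, 0).

(-5.3333,0); λ=-10 ⇒ h* = (16/3)/10 = 0.5333.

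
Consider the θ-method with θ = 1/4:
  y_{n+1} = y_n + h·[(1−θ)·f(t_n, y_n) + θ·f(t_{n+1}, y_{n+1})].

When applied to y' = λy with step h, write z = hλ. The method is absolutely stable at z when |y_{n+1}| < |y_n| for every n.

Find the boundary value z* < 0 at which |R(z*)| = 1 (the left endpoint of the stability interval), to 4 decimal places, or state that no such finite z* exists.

Test eqn y'=λy, z=hλ:
  y_{n+1} = y_n + z·[3/4·y_n + 1/4·y_{n+1}] ⇒ (1 − 1/4z)y_{n+1} = (1 + 3/4z)y_n
  ⇒ R(z) = (1 + 3/4z)/(1 − 1/4z).

Find x<0 with |R(x)|<1.
x=-1.18: |R|=0.0888
R=−1: 1+3/4x = −1+1/4x ⇒ -1/2x=2 ⇒ x=2/(-1/2)=-4.0000
Confirm numerically:
  x=-3.127: |R|=0.75502 <1
  x=-2.264: |R|=0.44572 <1
  x=-1.773: |R|=0.22848 <1
  x=-4.591: |R|=1.13759 >1
  x=-4.322: |R|=1.07739 >1
  x=-4.194: |R|=1.04735 >1
Stable set (-4.0000, 0).

z* = -4.0000.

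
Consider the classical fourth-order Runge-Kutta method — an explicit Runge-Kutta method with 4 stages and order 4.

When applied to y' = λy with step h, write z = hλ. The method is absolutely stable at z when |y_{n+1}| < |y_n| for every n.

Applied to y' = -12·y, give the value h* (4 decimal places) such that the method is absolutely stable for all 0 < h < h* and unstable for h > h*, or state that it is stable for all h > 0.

Test eqn y'=λy, z=hλ:
  order 4, 4-stage ⇒ R(z)=1+z+z^2/2+z^3/6+z^4/24
  (e.g. R(-0.37)=0.69079, |R|=0.69079)

Solve |R(x)|<1 on ℝ⁻.
x=-0.37: |R|=0.6908
|R(-3.13)|=1.6569 |R(-2.95)|=1.2781 |R(-2.02)|=0.3402
Bisect:
  x_lo=-3.4519 |R|=2.5665  x_hi=-0.1080 |R|=0.8977
  mid=-1.77992 |R|=0.28251 →hi
  mid=-2.61589 |R|=0.77322 →hi
  mid=-3.03388 |R|=1.44421 →lo
  mid=-2.82489 |R|=1.06135 →lo
  mid=-2.72039 |R|=0.90647 →hi
  mid=-2.77264 |R|=0.98109 →hi
  mid=-2.79876 |R|=1.02050 →lo
  ...
  [-2.78550,-2.78529] ⇒ x*=-2.7853
Stable set (-2.7853, 0).

(-2.7853,0); λ=-12 ⇒ h* = 0.2321.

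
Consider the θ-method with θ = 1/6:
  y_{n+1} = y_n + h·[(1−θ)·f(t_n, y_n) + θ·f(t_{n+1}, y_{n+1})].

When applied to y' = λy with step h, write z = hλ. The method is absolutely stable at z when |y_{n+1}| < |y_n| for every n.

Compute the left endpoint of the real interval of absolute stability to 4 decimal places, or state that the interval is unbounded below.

z* = -3.0000.

On y'=λy, z=hλ:
  y_{n+1} = y_n + z·[5/6·y_n + 1/6·y_{n+1}] ⇒ (1 − 1/6z)y_{n+1} = (1 + 5/6z)y_n
  so R(z) = (1 + 5/6z)/(1 − 1/6z).

Boundary: |R(x)|=1, x<0.
x=-0.41: |R|=0.6162
R=−1: 1+5/6x = −1+1/6x ⇒ -2/3x=2 ⇒ x=2/(-2/3)=-3.0000
Confirm numerically:
  x=-2.700: |R|=0.86207 <1
  x=-1.755: |R|=0.35783 <1
  x=-1.434: |R|=0.15738 <1
  x=-3.510: |R|=1.21451 >1
  x=-3.498: |R|=1.20973 >1
Stable set (-3.0000, 0).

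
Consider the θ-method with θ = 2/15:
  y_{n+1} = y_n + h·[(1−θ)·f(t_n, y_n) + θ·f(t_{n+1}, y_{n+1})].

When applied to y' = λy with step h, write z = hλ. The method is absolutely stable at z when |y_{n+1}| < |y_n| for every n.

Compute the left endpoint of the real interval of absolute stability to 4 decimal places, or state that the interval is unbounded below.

z* = -2.7273.

Set f=λy, z=hλ:
  y_{n+1} = y_n + z·[13/15·y_n + 2/15·y_{n+1}] ⇒ (1 − 2/15z)y_{n+1} = (1 + 13/15z)y_n
  Hence R(z) = (1 + 13/15z)/(1 − 2/15z).

Find x<0 with |R(x)|<1.
x=-1.39: |R|=0.1727
R=−1: 1+13/15x = −1+2/15x ⇒ -11/15x=2 ⇒ x=2/(-11/15)=-2.7273
Confirm numerically:
  x=-2.344: |R|=0.78586 <1
  x=-2.301: |R|=0.76079 <1
  x=-2.246: |R|=0.72840 <1
  x=-1.801: |R|=0.45226 <1
  x=-2.891: |R|=1.08666 >1
  x=-2.822: |R|=1.05047 >1
So |R|<1 on (-2.7273, 0).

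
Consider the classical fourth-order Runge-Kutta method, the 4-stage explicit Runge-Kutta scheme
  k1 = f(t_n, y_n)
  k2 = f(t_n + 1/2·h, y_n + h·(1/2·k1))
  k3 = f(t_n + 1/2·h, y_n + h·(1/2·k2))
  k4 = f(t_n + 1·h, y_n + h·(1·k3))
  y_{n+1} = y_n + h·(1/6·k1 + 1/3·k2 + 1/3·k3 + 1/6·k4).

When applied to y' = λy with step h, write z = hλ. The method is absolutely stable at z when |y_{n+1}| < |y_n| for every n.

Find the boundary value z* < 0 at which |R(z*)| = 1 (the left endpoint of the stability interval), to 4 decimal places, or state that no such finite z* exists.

With y'=λy (z=hλ):
  order 4, 4-stage ⇒ R(z)=1+z+z^2/2+z^3/6+z^4/24
  (e.g. R(-0.33)=0.71895, |R|=0.71895)

Need |R(x)|<1, x<0.
x=-0.33: |R|=0.7190
|R(-2.72)|=0.9059 |R(-2.68)|=0.8525 |R(-0.94)|=0.3959
Bisect:
  x_lo=-3.4650 |R|=2.6108  x_hi=-0.2754 |R|=0.7593
  mid=-1.87018 |R|=0.29813 →hi
  mid=-2.66760 |R|=0.83657 →hi
  mid=-3.06630 |R|=1.51320 →lo
  mid=-2.86695 |R|=1.13025 →lo
  mid=-2.76727 |R|=0.97317 →hi
  mid=-2.81711 |R|=1.04904 →lo
  mid=-2.79219 |R|=1.01045 →lo
  mid=-2.77973 |R|=0.99165 →hi
  mid=-2.78596 |R|=1.00101 →lo
  ...
  [-2.78538,-2.78518] ⇒ x*=-2.7853
Stable set (-2.7853, 0).

left endpoint -2.7853.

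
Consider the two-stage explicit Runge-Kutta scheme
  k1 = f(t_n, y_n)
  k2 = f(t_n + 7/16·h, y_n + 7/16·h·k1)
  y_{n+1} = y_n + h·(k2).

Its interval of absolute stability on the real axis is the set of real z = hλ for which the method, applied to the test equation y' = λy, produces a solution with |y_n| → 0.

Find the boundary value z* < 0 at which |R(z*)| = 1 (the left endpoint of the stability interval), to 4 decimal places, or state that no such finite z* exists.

On y'=λy, z=hλ:
  k1=λy_n ⇒ h·k1=z·y_n;  k2=λ(1+7/16z)y_n ⇒ h·k2=z(1+7/16z)y_n
  y_{n+1}/y_n = 1 + z(1+7/16z) = 1 + z + 7/16z²
  R(z) = 1 + z + 7/16z².

Boundary: |R(x)|=1, x<0.
x=-0.44: |R|=0.6447
R=1: x+7/16x²=0 ⇒ x=−16/7=-2.2857; min R=1−1/(4·7/16)=0.4286>−1
Confirm numerically:
  x=-1.990: |R|=0.74254 <1
  x=-1.902: |R|=0.68070 <1
  x=-1.616: |R|=0.52651 <1
  x=-2.879: |R|=1.74728 >1
  x=-2.328: |R|=1.04307 >1
Interval (-2.2857, 0).

z* = -2.2857.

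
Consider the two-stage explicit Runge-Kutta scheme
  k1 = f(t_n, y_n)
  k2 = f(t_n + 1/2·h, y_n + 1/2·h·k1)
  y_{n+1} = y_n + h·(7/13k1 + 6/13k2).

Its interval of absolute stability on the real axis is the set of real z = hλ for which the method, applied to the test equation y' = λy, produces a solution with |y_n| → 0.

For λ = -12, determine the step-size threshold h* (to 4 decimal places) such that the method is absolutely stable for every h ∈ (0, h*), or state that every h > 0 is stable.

Test eqn y'=λy, z=hλ:
  k1=λy_n ⇒ h·k1=z·y_n;  k2=λ(1+1/2z)y_n ⇒ h·k2=z(1+1/2z)y_n
  y_{n+1}/y_n = 1 + 7/13z + 6/13z(1+1/2z) = 1 + z + 3/13z²
  ⇒ R(z) = 1 + z + 3/13z².

Boundary: |R(x)|=1, x<0.
x=-1.05: |R|=0.2044
R=1: x+3/13x²=0 ⇒ x=−13/3=-4.3333; min R=1−1/(4·3/13)=-0.0833>−1
Confirm numerically:
  x=-3.390: |R|=0.26202 <1
  x=-3.353: |R|=0.24145 <1
  x=-3.047: |R|=0.09551 <1
  x=-2.909: |R|=0.04383 <1
  x=-4.808: |R|=1.52666 >1
  x=-4.692: |R|=1.38835 >1
  x=-4.439: |R|=1.10824 >1
So |R|<1 on (-4.3333, 0).

(-4.3333,0); λ=-12 ⇒ h* = (13/3)/12 = 0.3611.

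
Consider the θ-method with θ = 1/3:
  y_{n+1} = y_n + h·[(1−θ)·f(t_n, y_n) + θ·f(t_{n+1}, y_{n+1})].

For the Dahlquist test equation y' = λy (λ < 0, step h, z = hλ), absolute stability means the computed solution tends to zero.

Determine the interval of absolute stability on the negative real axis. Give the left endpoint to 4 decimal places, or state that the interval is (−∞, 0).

Test eqn y'=λy, z=hλ:
  y_{n+1} = y_n + z·[2/3·y_n + 1/3·y_{n+1}] ⇒ (1 − 1/3z)y_{n+1} = (1 + 2/3z)y_n
  ⇒ R(z) = (1 + 2/3z)/(1 − 1/3z).

Solve |R(x)|<1 on ℝ⁻.
x=-1.05: |R|=0.2222
R=−1: 1+2/3x = −1+1/3x ⇒ -1/3x=2 ⇒ x=2/(-1/3)=-6.0000
Confirm numerically:
  x=-5.408: |R|=0.92959 <1
  x=-4.647: |R|=0.82307 <1
  x=-3.786: |R|=0.67374 <1
  x=-2.474: |R|=0.35586 <1
  x=-6.166: |R|=1.01811 >1
  x=-6.129: |R|=1.01413 >1
  x=-6.101: |R|=1.01110 >1
So |R|<1 on (-6.0000, 0).

(-6.0000, 0).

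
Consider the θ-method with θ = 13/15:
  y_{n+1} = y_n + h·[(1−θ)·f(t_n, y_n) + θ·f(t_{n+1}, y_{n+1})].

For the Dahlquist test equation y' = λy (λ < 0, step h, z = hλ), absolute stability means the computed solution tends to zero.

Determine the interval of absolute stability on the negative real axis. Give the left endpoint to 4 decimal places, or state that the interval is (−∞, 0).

Test eqn y'=λy, z=hλ:
  y_{n+1} = y_n + z·[2/15·y_n + 13/15·y_{n+1}] ⇒ (1 − 13/15z)y_{n+1} = (1 + 2/15z)y_n
  so R(z) = (1 + 2/15z)/(1 − 13/15z).

Need |R(x)|<1, x<0.
x=-0.81: |R|=0.5241
x=-2: |R|=0.2683
x=-10: |R|=0.0345
x=-100: |R|=0.1407
θ=13/15≥1/2 ⇒ |1+2/15x|<|1−13/15x| ∀x<0 ⇒ interval (−∞,0).

(−∞, 0) — no finite endpoint.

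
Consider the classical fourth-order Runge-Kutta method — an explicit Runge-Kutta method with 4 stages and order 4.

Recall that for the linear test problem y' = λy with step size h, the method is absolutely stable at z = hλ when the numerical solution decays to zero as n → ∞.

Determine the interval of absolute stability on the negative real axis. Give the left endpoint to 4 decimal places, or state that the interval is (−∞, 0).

(-2.7853, 0).

On y'=λy, z=hλ:
  order 4, 4-stage ⇒ R(z)=1+z+z^2/2+z^3/6+z^4/24
  (e.g. R(-1.06)=0.35590, |R|=0.35590)

Boundary: |R(x)|=1, x<0.
x=-1.06: |R|=0.3559
|R(-3.02)|=1.4155 |R(-2.45)|=0.6015 |R(-0.96)|=0.3887
Bisect:
  x_lo=-3.2261 |R|=1.8949  x_hi=-0.1355 |R|=0.8732
  mid=-1.68080 |R|=0.27289 →hi
  mid=-2.45342 |R|=0.60457 →hi
  mid=-2.83974 |R|=1.08523 →lo
  mid=-2.64658 |R|=0.81023 →hi
  mid=-2.74316 |R|=0.93831 →hi
  mid=-2.79145 |R|=1.00932 →lo
  mid=-2.76730 |R|=0.97321 →hi
  ...
  [-2.78541,-2.78522] ⇒ x*=-2.7853
So |R|<1 on (-2.7853, 0).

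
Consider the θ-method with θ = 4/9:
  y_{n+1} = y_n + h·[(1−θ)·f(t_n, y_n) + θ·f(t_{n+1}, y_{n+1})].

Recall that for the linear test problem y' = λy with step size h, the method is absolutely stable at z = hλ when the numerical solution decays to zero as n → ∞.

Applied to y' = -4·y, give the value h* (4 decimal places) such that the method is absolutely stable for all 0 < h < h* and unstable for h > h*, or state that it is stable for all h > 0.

(-18.0000,0); λ=-4 ⇒ h* = (18)/4 = 4.5000.

Set f=λy, z=hλ:
  y_{n+1} = y_n + z·[5/9·y_n + 4/9·y_{n+1}] ⇒ (1 − 4/9z)y_{n+1} = (1 + 5/9z)y_n
  Hence R(z) = (1 + 5/9z)/(1 − 4/9z).

Boundary: |R(x)|=1, x<0.
x=-0.64: |R|=0.5017
R=−1: 1+5/9x = −1+4/9x ⇒ -1/9x=2 ⇒ x=2/(-1/9)=-18.0000
Confirm numerically:
  x=-16.300: |R|=0.97709 <1
  x=-13.448: |R|=0.92751 <1
  x=-9.754: |R|=0.82827 <1
  x=-18.332: |R|=1.00403 >1
  x=-18.024: |R|=1.00030 >1
Interval (-18.0000, 0).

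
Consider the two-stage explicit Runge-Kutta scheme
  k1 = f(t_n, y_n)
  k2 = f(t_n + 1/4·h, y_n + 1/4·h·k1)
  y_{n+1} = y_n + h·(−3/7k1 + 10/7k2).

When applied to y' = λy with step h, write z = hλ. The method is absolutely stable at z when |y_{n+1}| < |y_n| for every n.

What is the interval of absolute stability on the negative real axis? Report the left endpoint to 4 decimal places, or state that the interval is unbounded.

z∈(-2.8000,0).

With y'=λy (z=hλ):
  k1=λy_n ⇒ h·k1=z·y_n;  k2=λ(1+1/4z)y_n ⇒ h·k2=z(1+1/4z)y_n
  y_{n+1}/y_n = 1 − 3/7z + 10/7z(1+1/4z) = 1 + z + 5/14z²
  R(z) = 1 + z + 5/14z².

Solve |R(x)|<1 on ℝ⁻.
x=-1.67: |R|=0.3260
R=1: x+5/14x²=0 ⇒ x=−14/5=-2.8000; min R=1−1/(4·5/14)=0.3000>−1
Confirm numerically:
  x=-2.579: |R|=0.79644 <1
  x=-1.535: |R|=0.30651 <1
  x=-1.258: |R|=0.30720 <1
  x=-3.370: |R|=1.68604 >1
  x=-2.998: |R|=1.21200 >1
So |R|<1 on (-2.8000, 0).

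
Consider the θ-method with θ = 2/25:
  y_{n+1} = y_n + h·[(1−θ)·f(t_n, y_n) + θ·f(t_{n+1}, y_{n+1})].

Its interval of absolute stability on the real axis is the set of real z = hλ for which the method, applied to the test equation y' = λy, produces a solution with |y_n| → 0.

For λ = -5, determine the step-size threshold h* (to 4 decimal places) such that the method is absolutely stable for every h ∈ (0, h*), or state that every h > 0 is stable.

(-2.3810,0); λ=-5 ⇒ h* = (50/21)/5 = 0.4762.

Test eqn y'=λy, z=hλ:
  y_{n+1} = y_n + z·[23/25·y_n + 2/25·y_{n+1}] ⇒ (1 − 2/25z)y_{n+1} = (1 + 23/25z)y_n
  so R(z) = (1 + 23/25z)/(1 − 2/25z).

Find x<0 with |R(x)|<1.
x=-0.6: |R|=0.4275
R=−1: 1+23/25x = −1+2/25x ⇒ -21/25x=2 ⇒ x=2/(-21/25)=-2.3810
Confirm numerically:
  x=-2.323: |R|=0.95895 <1
  x=-2.244: |R|=0.90247 <1
  x=-1.778: |R|=0.55659 <1
  x=-1.002: |R|=0.07236 <1
  x=-2.946: |R|=1.38411 >1
  x=-2.463: |R|=1.05758 >1
So |R|<1 on (-2.3810, 0).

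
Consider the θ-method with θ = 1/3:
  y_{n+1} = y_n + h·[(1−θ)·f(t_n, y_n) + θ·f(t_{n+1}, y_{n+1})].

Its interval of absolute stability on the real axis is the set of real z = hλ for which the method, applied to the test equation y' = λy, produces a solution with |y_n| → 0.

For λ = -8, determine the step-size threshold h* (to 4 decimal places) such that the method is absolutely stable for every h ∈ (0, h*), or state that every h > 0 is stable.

(-6.0000,0); λ=-8 ⇒ h* = (6)/8 = 0.7500.

On y'=λy, z=hλ:
  y_{n+1} = y_n + z·[2/3·y_n + 1/3·y_{n+1}] ⇒ (1 − 1/3z)y_{n+1} = (1 + 2/3z)y_n
  so R(z) = (1 + 2/3z)/(1 − 1/3z).

Solve |R(x)|<1 on ℝ⁻.
x=-1.13: |R|=0.1792
R=−1: 1+2/3x = −1+1/3x ⇒ -1/3x=2 ⇒ x=2/(-1/3)=-6.0000
Confirm numerically:
  x=-5.219: |R|=0.90498 <1
  x=-4.912: |R|=0.86249 <1
  x=-3.797: |R|=0.67589 <1
  x=-6.526: |R|=1.05522 >1
  x=-6.062: |R|=1.00684 >1
Stable set (-6.0000, 0).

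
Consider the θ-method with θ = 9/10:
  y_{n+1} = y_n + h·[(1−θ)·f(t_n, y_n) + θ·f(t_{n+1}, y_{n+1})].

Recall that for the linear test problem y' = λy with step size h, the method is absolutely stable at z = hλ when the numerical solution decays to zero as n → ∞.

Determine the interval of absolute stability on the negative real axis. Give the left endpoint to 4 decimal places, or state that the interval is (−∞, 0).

On y'=λy, z=hλ:
  y_{n+1} = y_n + z·[1/10·y_n + 9/10·y_{n+1}] ⇒ (1 − 9/10z)y_{n+1} = (1 + 1/10z)y_n
  Hence R(z) = (1 + 1/10z)/(1 − 9/10z).

Boundary: |R(x)|=1, x<0.
x=-0.92: |R|=0.4967
x=-2: |R|=0.2857
x=-10: |R|=0.0000
x=-100: |R|=0.0989
θ=9/10≥1/2 ⇒ |1+1/10x|<|1−9/10x| ∀x<0 ⇒ stable on all of ℝ⁻.

interval (−∞, 0).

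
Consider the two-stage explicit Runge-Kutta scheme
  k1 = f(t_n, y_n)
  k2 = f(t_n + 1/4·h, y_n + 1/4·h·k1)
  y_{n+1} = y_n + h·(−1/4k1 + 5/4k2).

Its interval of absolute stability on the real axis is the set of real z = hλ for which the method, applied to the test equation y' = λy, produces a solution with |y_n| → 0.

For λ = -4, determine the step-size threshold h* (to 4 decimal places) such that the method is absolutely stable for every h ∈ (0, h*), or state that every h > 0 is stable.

Set f=λy, z=hλ:
  k1=λy_n ⇒ h·k1=z·y_n;  k2=λ(1+1/4z)y_n ⇒ h·k2=z(1+1/4z)y_n
  y_{n+1}/y_n = 1 − 1/4z + 5/4z(1+1/4z) = 1 + z + 5/16z²
  R(z) = 1 + z + 5/16z².

Boundary: |R(x)|=1, x<0.
x=-1.48: |R|=0.2045
R=1: x+5/16x²=0 ⇒ x=−16/5=-3.2000; min R=1−1/(4·5/16)=0.2000>−1
Confirm numerically:
  x=-2.938: |R|=0.75945 <1
  x=-2.770: |R|=0.62778 <1
  x=-2.613: |R|=0.52068 <1
  x=-1.770: |R|=0.20903 <1
  x=-3.521: |R|=1.35320 >1
  x=-3.374: |R|=1.18346 >1
Interval (-3.2000, 0).

(-3.2000,0); λ=-4 ⇒ h* = (16/5)/4 = 0.8000.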